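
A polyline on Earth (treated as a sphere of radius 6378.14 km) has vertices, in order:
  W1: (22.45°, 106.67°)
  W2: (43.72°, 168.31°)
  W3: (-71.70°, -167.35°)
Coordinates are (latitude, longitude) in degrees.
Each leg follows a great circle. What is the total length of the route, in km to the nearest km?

19055 km

Leg W1→W2: central angle 0.9506 rad, distance 6062.9 km.
Leg W2→W3: central angle 2.0369 rad, distance 12991.7 km.
Total: 6062.9 + 12991.7 ≈ 19055 km.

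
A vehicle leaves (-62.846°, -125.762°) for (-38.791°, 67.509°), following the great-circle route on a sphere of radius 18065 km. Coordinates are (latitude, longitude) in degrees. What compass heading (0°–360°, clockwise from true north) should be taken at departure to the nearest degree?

191°

With φ₁ = -1.0969, φ₂ = -0.6770, Δλ = -2.9100 rad, the forward-azimuth formula gives
θ = atan2( sin Δλ cos φ₂ , cos φ₁ sin φ₂ − sin φ₁ cos φ₂ cos Δλ ) = atan2(-0.1789, -0.9609) = -169.45°.
Adding 360° brings this into [0°, 360°): 191°.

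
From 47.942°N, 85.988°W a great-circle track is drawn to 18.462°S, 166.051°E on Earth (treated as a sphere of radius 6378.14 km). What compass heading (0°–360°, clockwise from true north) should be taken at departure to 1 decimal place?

Δλ = -107.961° = -1.8843 rad.
y = sin Δλ · cos φ₂ = (-0.9513)(0.9485) = -0.9023
x = cos φ₁ sin φ₂ − sin φ₁ cos φ₂ cos Δλ = (0.6699)(-0.3167) − (0.7425)(0.9485)(-0.3084) = 0.0050
θ = atan2(y, x) = -89.68°; adding 360° gives 270.3°.

270.3°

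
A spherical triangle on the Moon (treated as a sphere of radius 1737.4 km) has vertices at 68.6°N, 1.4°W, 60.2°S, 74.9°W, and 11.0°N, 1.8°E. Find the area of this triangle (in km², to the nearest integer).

3206659 km²

Side lengths (central angles): a = 1.6242, b = 1.0060, c = 2.4286 rad; semiperimeter s = 2.5294.
By l'Huilier's theorem, tan(E/4) = √[tan(s/2) tan((s−a)/2) tan((s−b)/2) tan((s−c)/2)], giving spherical excess E = 1.0623 rad.
Area = E·R² = 1.0623 × (1737.4)² ≈ 3206659 km².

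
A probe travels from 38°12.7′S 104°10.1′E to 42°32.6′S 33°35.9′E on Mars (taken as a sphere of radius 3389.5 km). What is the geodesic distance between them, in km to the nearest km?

3097 km

In radians: φ₁ = -0.6669, φ₂ = -0.7425, Δλ = -70.570° = -1.2317 rad.
Haversine: a = sin²(Δφ/2) + cos φ₁ cos φ₂ sin²(Δλ/2) = 0.0014 + (0.7857)(0.7368)(0.3337) = 0.19459.
Central angle c = 2·arcsin(√a) = 0.91370 rad.
Distance = R·c = 3389.5 × 0.9137 ≈ 3097 km.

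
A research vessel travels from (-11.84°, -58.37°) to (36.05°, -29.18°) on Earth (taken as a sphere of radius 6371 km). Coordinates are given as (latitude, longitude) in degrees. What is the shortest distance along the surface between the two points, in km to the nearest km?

6143 km

In radians: φ₁ = -0.2066, φ₂ = 0.6292, Δλ = 29.190° = 0.5095 rad.
cos c = sin φ₁ sin φ₂ + cos φ₁ cos φ₂ cos Δλ = (-0.2052)(0.5885) + (0.9787)(0.8085)(0.8730) = 0.57007,
so c = arccos(0.57007) = 0.96421 rad.
Distance = R·c = 6371 × 0.9642 ≈ 6143 km.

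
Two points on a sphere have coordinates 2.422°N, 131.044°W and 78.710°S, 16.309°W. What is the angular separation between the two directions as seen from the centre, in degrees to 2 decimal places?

97.08°

Let φ₁ = 0.0423 rad, φ₂ = -1.3737 rad, and Δλ = 2.0025 rad.
Haversine: a = sin²(Δφ/2) + cos φ₁ cos φ₂ sin²(Δλ/2) = 0.4229 + (0.9991)(0.1958)(0.7092) = 0.56164.
Central angle c = 2·arcsin(√a) = 1.69440 rad.
So the angular separation is 97.08°.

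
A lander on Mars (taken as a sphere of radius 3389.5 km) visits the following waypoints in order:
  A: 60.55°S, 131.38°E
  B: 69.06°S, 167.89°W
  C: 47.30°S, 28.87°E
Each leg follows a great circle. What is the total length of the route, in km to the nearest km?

5261 km

Leg A→B: central angle 0.4529 rad, distance 1535.1 km.
Leg B→C: central angle 1.0992 rad, distance 3725.8 km.
Total: 1535.1 + 3725.8 ≈ 5261 km.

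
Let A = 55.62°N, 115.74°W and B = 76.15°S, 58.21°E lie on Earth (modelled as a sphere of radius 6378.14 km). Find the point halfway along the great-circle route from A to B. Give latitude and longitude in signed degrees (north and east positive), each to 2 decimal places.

-23.96°, -111.32°

The central angle between A and B is δ = 2.7811 rad.
With f = 0.5, the slerp weights are sin((1−f)δ)/sin δ = 2.7893 and sin(fδ)/sin δ = 2.7893.
Weighted sum of the unit vectors: (2.7893)·(-0.2452,-0.5086,0.8253) + (2.7893)·(0.1261,0.2035,-0.9709) = (-0.3323, -0.8512, -0.4062).
Converting back: φ = atan2(z, √(x²+y²)) = -23.96°, λ = atan2(y, x) = -111.32°.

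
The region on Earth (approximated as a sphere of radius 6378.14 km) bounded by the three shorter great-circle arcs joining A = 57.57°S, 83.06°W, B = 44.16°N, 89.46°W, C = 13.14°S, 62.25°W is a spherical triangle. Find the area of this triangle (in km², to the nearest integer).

Side lengths (central angles): a = 1.0895, b = 0.8230, c = 1.7780 rad; semiperimeter s = 1.8452.
By l'Huilier's theorem, tan(E/4) = √[tan(s/2) tan((s−a)/2) tan((s−b)/2) tan((s−c)/2)], giving spherical excess E = 0.3965 rad.
Area = E·R² = 0.3965 × (6378.14)² ≈ 16128038 km².

16128038 km²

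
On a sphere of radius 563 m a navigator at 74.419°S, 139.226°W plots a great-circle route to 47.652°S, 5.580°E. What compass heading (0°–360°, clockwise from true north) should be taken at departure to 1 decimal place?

152.0°

Δλ = 144.806° = 2.5273 rad.
y = sin Δλ · cos φ₂ = (0.5763)(0.6736) = 0.3882
x = cos φ₁ sin φ₂ − sin φ₁ cos φ₂ cos Δλ = (0.2686)(-0.7391) − (-0.9633)(0.6736)(-0.8172) = -0.7288
θ = atan2(y, x) = 151.95°, so the bearing is 152.0°.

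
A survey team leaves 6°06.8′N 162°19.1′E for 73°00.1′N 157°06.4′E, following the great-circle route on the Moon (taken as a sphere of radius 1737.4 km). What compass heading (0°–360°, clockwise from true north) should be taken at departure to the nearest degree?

358°

With φ₁ = 0.1067, φ₂ = 1.2741, Δλ = -0.0910 rad, the forward-azimuth formula gives
θ = atan2( sin Δλ cos φ₂ , cos φ₁ sin φ₂ − sin φ₁ cos φ₂ cos Δλ ) = atan2(-0.0266, 0.9199) = -1.65°.
Adding 360° brings this into [0°, 360°): 358°.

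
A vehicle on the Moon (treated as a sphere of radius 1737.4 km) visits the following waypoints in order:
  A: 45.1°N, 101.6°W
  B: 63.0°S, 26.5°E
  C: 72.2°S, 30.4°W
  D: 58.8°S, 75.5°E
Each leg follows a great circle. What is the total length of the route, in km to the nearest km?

6307 km

Leg A→B: central angle 2.5479 rad, distance 4426.7 km.
Leg B→C: central angle 0.3920 rad, distance 681.1 km.
Leg C→D: central angle 0.6903 rad, distance 1199.4 km.
Total: 4426.7 + 681.1 + 1199.4 ≈ 6307 km.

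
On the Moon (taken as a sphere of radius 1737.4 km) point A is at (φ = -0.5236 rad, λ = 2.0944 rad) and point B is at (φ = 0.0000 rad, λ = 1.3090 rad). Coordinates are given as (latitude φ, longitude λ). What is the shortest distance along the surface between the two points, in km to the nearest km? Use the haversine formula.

1584 km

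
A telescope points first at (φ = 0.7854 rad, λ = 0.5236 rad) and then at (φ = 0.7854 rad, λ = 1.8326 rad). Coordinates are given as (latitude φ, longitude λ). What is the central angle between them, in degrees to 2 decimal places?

50.99°

Let φ₁ = 0.7854 rad, φ₂ = 0.7854 rad, and Δλ = 1.3090 rad.
cos c = sin φ₁ sin φ₂ + cos φ₁ cos φ₂ cos Δλ = (0.7071)(0.7071) + (0.7071)(0.7071)(0.2588) = 0.62941,
so c = arccos(0.62941) = 0.89000 rad.
So the angular separation is 50.99°.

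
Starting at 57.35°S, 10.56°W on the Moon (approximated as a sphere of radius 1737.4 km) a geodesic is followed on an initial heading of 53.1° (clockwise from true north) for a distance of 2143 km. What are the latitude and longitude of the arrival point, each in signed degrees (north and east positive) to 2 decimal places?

Angular distance δ = d/R = 2143/1737.4 = 1.23345 rad; initial bearing θ = 0.9268 rad.
sin φ₂ = sin φ₁ cos δ + cos φ₁ sin δ cos θ = (-0.8420)(0.3310) + (0.5395)(0.9436)(0.6004) = 0.0270, so φ₂ = 1.55°.
Δλ = atan2(sin θ sin δ cos φ₁, cos δ − sin φ₁ sin φ₂) = atan2(0.4071, 0.3537) = 49.016°.
λ₂ = -10.560° + 49.016° = 38.46°.

1.55°, 38.46°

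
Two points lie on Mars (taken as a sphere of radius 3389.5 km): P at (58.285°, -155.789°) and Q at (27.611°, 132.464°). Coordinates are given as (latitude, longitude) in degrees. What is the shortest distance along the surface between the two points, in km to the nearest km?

With latitudes φ₁ = 58.285°, φ₂ = 27.611° and longitude difference Δλ = -71.747°:
cos c = sin φ₁ sin φ₂ + cos φ₁ cos φ₂ cos Δλ = (0.8507)(0.4635) + (0.5257)(0.8861)(0.3132) = 0.54016,
so c = arccos(0.54016) = 1.00017 rad.
Distance = R·c = 3389.5 × 1.0002 ≈ 3390 km.

3390 km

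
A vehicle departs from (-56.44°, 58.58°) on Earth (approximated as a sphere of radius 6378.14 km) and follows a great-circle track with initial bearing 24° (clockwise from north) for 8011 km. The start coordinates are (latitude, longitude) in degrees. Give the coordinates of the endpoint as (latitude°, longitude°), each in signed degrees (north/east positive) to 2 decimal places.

12.84°, 81.95°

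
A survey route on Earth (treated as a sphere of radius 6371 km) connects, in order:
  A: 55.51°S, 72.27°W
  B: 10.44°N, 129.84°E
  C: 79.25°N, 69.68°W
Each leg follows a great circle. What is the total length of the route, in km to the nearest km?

24620 km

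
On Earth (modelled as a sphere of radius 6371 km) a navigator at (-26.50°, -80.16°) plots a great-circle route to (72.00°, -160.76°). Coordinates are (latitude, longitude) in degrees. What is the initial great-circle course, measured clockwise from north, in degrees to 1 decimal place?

With φ₁ = -0.4625, φ₂ = 1.2566, Δλ = -1.4067 rad, the forward-azimuth formula gives
θ = atan2( sin Δλ cos φ₂ , cos φ₁ sin φ₂ − sin φ₁ cos φ₂ cos Δλ ) = atan2(-0.3049, 0.8737) = -19.24°.
Adding 360° brings this into [0°, 360°): 340.8°.

340.8°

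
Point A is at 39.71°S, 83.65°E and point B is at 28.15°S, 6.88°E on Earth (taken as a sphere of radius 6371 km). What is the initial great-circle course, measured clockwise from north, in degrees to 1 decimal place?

Δλ = -76.770° = -1.3399 rad.
y = sin Δλ · cos φ₂ = (-0.9735)(0.8817) = -0.8583
x = cos φ₁ sin φ₂ − sin φ₁ cos φ₂ cos Δλ = (0.7693)(-0.4718) − (-0.6389)(0.8817)(0.2289) = -0.2340
θ = atan2(y, x) = -105.25°; adding 360° gives 254.7°.

254.7°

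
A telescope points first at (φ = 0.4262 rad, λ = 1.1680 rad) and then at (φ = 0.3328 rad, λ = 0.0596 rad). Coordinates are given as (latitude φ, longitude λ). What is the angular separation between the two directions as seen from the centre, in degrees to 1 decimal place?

58.7°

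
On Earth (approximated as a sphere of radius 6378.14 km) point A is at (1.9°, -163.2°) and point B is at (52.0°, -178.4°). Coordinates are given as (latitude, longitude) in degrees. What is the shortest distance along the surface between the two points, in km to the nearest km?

With latitudes φ₁ = 1.900°, φ₂ = 52.000° and longitude difference Δλ = -15.200°:
Haversine: a = sin²(Δφ/2) + cos φ₁ cos φ₂ sin²(Δλ/2) = 0.1793 + (0.9995)(0.6157)(0.0175) = 0.19004.
Central angle c = 2·arcsin(√a) = 0.90215 rad.
Distance = R·c = 6378.14 × 0.9022 ≈ 5754 km.

5754 km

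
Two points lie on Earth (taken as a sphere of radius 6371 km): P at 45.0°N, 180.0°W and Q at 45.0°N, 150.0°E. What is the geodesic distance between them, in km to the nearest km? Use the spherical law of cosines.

In radians: φ₁ = 0.7854, φ₂ = 0.7854, Δλ = -30.000° = -0.5236 rad.
cos c = sin φ₁ sin φ₂ + cos φ₁ cos φ₂ cos Δλ = (0.7071)(0.7071) + (0.7071)(0.7071)(0.8660) = 0.93301,
so c = arccos(0.93301) = 0.36810 rad.
Distance = R·c = 6371 × 0.3681 ≈ 2345 km.

2345 km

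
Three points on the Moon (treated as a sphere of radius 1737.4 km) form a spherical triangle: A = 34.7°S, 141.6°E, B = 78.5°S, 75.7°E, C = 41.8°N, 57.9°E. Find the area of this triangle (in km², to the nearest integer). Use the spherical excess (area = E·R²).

4209147 km²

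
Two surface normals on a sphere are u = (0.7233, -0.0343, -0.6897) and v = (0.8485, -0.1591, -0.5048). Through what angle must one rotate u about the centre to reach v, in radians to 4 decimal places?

0.2565 rad

u·v = 0.9673; |u| = 1.0000, |v| = 1.0000.
cos θ = (u·v)/(|u||v|) = 0.9673, so θ = 0.2565 rad.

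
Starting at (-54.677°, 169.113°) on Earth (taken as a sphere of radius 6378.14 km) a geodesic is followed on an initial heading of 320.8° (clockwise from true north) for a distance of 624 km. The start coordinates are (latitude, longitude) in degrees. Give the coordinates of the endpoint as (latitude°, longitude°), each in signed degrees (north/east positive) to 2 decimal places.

Angular distance δ = d/R = 624/6378.14 = 0.09783 rad; initial bearing θ = 5.5990 rad.
sin φ₂ = sin φ₁ cos δ + cos φ₁ sin δ cos θ = (-0.8159)(0.9952) + (0.5782)(0.0977)(0.7749) = -0.7682, so φ₂ = -50.20°.
Δλ = atan2(sin θ sin δ cos φ₁, cos δ − sin φ₁ sin φ₂) = atan2(-0.0357, 0.3684) = -5.534°.
λ₂ = 169.113° − 5.534° = 163.58°.

-50.20°, 163.58°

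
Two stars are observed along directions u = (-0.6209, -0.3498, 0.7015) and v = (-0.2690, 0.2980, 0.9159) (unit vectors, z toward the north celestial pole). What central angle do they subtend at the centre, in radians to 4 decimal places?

u·v = 0.7053; |u| = 1.0000, |v| = 1.0000.
cos θ = (u·v)/(|u||v|) = 0.7053, so θ = 0.7880 rad.

0.7880 rad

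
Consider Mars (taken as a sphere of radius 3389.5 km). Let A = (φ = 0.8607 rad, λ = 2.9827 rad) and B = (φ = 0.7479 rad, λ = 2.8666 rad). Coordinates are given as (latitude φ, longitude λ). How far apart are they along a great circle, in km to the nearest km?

469 km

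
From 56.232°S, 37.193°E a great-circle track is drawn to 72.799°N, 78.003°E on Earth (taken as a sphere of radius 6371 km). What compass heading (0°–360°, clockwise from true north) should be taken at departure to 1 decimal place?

15.1°

With φ₁ = -0.9814, φ₂ = 1.2706, Δλ = 0.7123 rad, the forward-azimuth formula gives
θ = atan2( sin Δλ cos φ₂ , cos φ₁ sin φ₂ − sin φ₁ cos φ₂ cos Δλ ) = atan2(0.1933, 0.7170) = 15.09°.
So the initial bearing is 15.1°.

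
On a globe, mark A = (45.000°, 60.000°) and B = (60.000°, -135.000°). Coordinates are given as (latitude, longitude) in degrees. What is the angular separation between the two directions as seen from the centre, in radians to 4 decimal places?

Let φ₁ = 0.7854 rad, φ₂ = 1.0472 rad, and Δλ = 2.8798 rad.
Haversine: a = sin²(Δφ/2) + cos φ₁ cos φ₂ sin²(Δλ/2) = 0.0170 + (0.7071)(0.5000)(0.9830) = 0.36457.
Central angle c = 2·arcsin(√a) = 1.29650 rad.
So the angular separation is 1.2965 rad.

1.2965 rad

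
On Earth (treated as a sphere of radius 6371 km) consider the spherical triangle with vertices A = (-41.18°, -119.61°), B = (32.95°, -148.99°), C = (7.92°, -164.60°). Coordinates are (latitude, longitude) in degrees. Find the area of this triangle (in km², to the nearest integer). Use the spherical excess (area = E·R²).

Side lengths (central angles): a = 0.5045, b = 1.1191, c = 1.3774 rad; semiperimeter s = 1.5005.
By l'Huilier's theorem, tan(E/4) = √[tan(s/2) tan((s−a)/2) tan((s−b)/2) tan((s−c)/2)], giving spherical excess E = 0.3100 rad.
Area = E·R² = 0.3100 × (6371)² ≈ 12580814 km².

12580814 km²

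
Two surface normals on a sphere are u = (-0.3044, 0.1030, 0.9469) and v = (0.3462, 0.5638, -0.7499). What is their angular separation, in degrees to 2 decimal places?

u·v = -0.7574; |u| = 0.9999, |v| = 1.0000.
cos θ = (u·v)/(|u||v|) = -0.7574, so θ = 139.24°.

139.24°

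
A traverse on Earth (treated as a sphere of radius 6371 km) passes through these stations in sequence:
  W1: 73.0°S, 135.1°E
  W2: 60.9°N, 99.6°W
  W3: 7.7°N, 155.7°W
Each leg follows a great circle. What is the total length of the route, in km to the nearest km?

Leg W1→W2: central angle 2.7332 rad, distance 17413.2 km.
Leg W2→W3: central angle 1.1746 rad, distance 7483.6 km.
Total: 17413.2 + 7483.6 ≈ 24897 km.

24897 km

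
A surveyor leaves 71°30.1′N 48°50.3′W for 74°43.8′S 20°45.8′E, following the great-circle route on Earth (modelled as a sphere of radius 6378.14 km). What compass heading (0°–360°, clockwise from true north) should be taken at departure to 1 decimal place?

Δλ = 69.602° = 1.2148 rad.
y = sin Δλ · cos φ₂ = (0.9373)(0.2634) = 0.2469
x = cos φ₁ sin φ₂ − sin φ₁ cos φ₂ cos Δλ = (0.3173)(-0.9647) − (0.9483)(0.2634)(0.3485) = -0.3931
θ = atan2(y, x) = 147.87°, so the bearing is 147.9°.

147.9°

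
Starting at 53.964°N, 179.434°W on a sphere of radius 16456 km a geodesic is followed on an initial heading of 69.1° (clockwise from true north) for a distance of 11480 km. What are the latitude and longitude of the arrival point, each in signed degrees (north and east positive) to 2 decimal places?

Angular distance δ = d/R = 11480/16456 = 0.69762 rad; initial bearing θ = 1.2060 rad.
sin φ₂ = sin φ₁ cos δ + cos φ₁ sin δ cos θ = (0.8086)(0.7664) + (0.5883)(0.6424)(0.3567) = 0.7545, so φ₂ = 48.99°.
Δλ = atan2(sin θ sin δ cos φ₁, cos δ − sin φ₁ sin φ₂) = atan2(0.3531, 0.1562) = 66.132°.
λ₂ = -179.434° + 66.132° = -113.30°.

48.99°, -113.30°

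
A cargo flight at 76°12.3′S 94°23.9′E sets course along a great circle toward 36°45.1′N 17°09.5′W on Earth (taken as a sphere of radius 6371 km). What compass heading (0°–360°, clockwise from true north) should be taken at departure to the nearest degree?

259°

Δλ = -111.557° = -1.9470 rad.
y = sin Δλ · cos φ₂ = (-0.9301)(0.8012) = -0.7452
x = cos φ₁ sin φ₂ − sin φ₁ cos φ₂ cos Δλ = (0.2384)(0.5983) − (-0.9712)(0.8012)(-0.3674) = -0.1432
θ = atan2(y, x) = -100.88°; adding 360° gives 259°.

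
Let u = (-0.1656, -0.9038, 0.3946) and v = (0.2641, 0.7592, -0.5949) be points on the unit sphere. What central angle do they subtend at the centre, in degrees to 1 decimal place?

u·v = -0.9646; |u| = 1.0000, |v| = 1.0000.
cos θ = (u·v)/(|u||v|) = -0.9646, so θ = 164.7°.

164.7°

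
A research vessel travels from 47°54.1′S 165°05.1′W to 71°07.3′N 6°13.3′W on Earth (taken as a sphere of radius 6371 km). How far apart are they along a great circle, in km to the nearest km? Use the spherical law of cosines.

17207 km

Let φ₁ = -0.8360 rad, φ₂ = 1.2413 rad, and Δλ = 2.7727 rad.
cos c = sin φ₁ sin φ₂ + cos φ₁ cos φ₂ cos Δλ = (-0.7420)(0.9462) + (0.6704)(0.3236)(-0.9327) = -0.90440,
so c = arccos(-0.90440) = 2.70078 rad.
Distance = R·c = 6371 × 2.7008 ≈ 17207 km.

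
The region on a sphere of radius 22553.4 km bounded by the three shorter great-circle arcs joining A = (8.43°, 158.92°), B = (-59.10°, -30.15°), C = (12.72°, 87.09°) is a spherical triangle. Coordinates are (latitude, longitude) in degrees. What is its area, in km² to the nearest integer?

1203416493 km²

Side lengths (central angles): a = 2.0023, b = 1.2311, c = 2.2491 rad; semiperimeter s = 2.7412.
By l'Huilier's theorem, tan(E/4) = √[tan(s/2) tan((s−a)/2) tan((s−b)/2) tan((s−c)/2)], giving spherical excess E = 2.3659 rad.
Area = E·R² = 2.3659 × (22553.4)² ≈ 1203416493 km².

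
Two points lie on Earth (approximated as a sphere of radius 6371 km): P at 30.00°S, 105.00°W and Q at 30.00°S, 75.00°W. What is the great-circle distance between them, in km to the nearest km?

In radians: φ₁ = -0.5236, φ₂ = -0.5236, Δλ = 30.000° = 0.5236 rad.
cos c = sin φ₁ sin φ₂ + cos φ₁ cos φ₂ cos Δλ = (-0.5000)(-0.5000) + (0.8660)(0.8660)(0.8660) = 0.89952,
so c = arccos(0.89952) = 0.45213 rad.
Distance = R·c = 6371 × 0.4521 ≈ 2881 km.

2881 km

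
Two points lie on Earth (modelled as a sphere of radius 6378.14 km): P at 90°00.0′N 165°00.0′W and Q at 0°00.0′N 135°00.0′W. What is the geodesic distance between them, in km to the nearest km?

10019 km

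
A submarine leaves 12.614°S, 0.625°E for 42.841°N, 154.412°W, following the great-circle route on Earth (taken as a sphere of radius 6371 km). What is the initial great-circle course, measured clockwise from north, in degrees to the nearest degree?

329°

Δλ = -155.037° = -2.7059 rad.
y = sin Δλ · cos φ₂ = (-0.4220)(0.7332) = -0.3095
x = cos φ₁ sin φ₂ − sin φ₁ cos φ₂ cos Δλ = (0.9759)(0.6800) − (-0.2184)(0.7332)(-0.9066) = 0.5184
θ = atan2(y, x) = -30.84°; adding 360° gives 329°.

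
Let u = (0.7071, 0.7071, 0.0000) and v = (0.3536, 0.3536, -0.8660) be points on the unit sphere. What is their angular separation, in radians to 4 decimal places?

1.0471 rad

u·v = 0.5001; |u| = 1.0000, |v| = 1.0000.
cos θ = (u·v)/(|u||v|) = 0.5001, so θ = 1.0471 rad.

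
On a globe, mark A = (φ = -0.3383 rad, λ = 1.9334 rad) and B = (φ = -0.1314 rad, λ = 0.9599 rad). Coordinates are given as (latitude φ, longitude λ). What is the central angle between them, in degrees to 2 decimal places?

In radians: φ₁ = -0.3383, φ₂ = -0.1314, Δλ = -55.777° = -0.9735 rad.
Haversine: a = sin²(Δφ/2) + cos φ₁ cos φ₂ sin²(Δλ/2) = 0.0107 + (0.9433)(0.9914)(0.2188) = 0.21528.
Central angle c = 2·arcsin(√a) = 0.96497 rad.
So the angular separation is 55.29°.

55.29°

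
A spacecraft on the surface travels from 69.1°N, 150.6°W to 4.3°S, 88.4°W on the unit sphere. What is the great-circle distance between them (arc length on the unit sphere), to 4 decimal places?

1.4748

In radians: φ₁ = 1.2060, φ₂ = -0.0750, Δλ = 62.200° = 1.0856 rad.
cos c = sin φ₁ sin φ₂ + cos φ₁ cos φ₂ cos Δλ = (0.9342)(-0.0750) + (0.3567)(0.9972)(0.4664) = 0.09586,
so c = arccos(0.09586) = 1.47478 rad.
On the unit sphere the arc length equals the central angle: 1.4748.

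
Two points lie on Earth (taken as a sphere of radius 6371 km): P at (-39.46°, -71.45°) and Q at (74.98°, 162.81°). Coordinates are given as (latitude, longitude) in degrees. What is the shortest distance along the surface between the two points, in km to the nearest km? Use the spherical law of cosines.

15228 km

Let φ₁ = -0.6887 rad, φ₂ = 1.3086 rad, and Δλ = -2.1946 rad.
cos c = sin φ₁ sin φ₂ + cos φ₁ cos φ₂ cos Δλ = (-0.6355)(0.9658) + (0.7721)(0.2592)(-0.5841) = -0.73070,
so c = arccos(-0.73070) = 2.39014 rad.
Distance = R·c = 6371 × 2.3901 ≈ 15228 km.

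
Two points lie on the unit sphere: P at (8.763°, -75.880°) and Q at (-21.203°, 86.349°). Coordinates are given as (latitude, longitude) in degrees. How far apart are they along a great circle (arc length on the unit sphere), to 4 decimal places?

In radians: φ₁ = 0.1529, φ₂ = -0.3701, Δλ = 162.229° = 2.8314 rad.
cos c = sin φ₁ sin φ₂ + cos φ₁ cos φ₂ cos Δλ = (0.1523)(-0.3617) + (0.9883)(0.9323)(-0.9523) = -0.93256,
so c = arccos(-0.93256) = 2.77222 rad.
On the unit sphere the arc length equals the central angle: 2.7722.

2.7722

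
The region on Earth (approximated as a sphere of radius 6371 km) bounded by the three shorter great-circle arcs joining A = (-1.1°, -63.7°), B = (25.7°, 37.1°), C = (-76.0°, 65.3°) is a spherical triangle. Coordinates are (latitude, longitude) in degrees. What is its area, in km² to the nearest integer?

90602612 km²

Side lengths (central angles): a = 1.8015, b = 1.7048, c = 1.7489 rad; semiperimeter s = 2.6276.
By l'Huilier's theorem, tan(E/4) = √[tan(s/2) tan((s−a)/2) tan((s−b)/2) tan((s−c)/2)], giving spherical excess E = 2.2322 rad.
Area = E·R² = 2.2322 × (6371)² ≈ 90602612 km².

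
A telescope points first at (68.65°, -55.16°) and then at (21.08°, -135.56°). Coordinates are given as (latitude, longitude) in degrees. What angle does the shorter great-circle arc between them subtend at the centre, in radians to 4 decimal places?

1.1684 rad

In radians: φ₁ = 1.1982, φ₂ = 0.3679, Δλ = -80.400° = -1.4032 rad.
cos c = sin φ₁ sin φ₂ + cos φ₁ cos φ₂ cos Δλ = (0.9314)(0.3597) + (0.3641)(0.9331)(0.1668) = 0.39164,
so c = arccos(0.39164) = 1.16838 rad.
So the angular separation is 1.1684 rad.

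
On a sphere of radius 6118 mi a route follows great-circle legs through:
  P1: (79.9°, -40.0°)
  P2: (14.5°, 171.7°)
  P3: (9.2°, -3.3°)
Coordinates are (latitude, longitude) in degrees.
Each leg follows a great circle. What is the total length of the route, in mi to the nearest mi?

Leg P1→P2: central angle 1.4686 rad, distance 8984.7 mi.
Leg P2→P3: central angle 2.7190 rad, distance 16634.8 mi.
Total: 8984.7 + 16634.8 ≈ 25620 mi.

25620 mi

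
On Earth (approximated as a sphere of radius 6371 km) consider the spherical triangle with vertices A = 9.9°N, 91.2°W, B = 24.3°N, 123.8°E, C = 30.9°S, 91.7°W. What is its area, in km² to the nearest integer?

Side lengths (central angles): a = 2.5830, b = 0.7121, c = 2.2979 rad; semiperimeter s = 2.7965.
By l'Huilier's theorem, tan(E/4) = √[tan(s/2) tan((s−a)/2) tan((s−b)/2) tan((s−c)/2)], giving spherical excess E = 1.9111 rad.
Area = E·R² = 1.9111 × (6371)² ≈ 77568912 km².

77568912 km²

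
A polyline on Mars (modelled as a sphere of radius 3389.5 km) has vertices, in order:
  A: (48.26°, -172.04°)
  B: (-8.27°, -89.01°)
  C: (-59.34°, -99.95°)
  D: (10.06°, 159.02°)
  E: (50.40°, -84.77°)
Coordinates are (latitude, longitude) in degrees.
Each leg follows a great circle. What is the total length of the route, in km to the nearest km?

Leg A→B: central angle 1.5982 rad, distance 5417.0 km.
Leg B→C: central angle 0.9031 rad, distance 3061.0 km.
Leg C→D: central angle 1.8197 rad, distance 6167.8 km.
Leg D→E: central angle 1.7139 rad, distance 5809.2 km.
Total: 5417.0 + 3061.0 + 6167.8 + 5809.2 ≈ 20455 km.

20455 km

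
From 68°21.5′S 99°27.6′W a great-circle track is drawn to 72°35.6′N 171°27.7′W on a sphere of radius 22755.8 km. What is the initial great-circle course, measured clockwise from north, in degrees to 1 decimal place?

327.0°

Δλ = -72.002° = -1.2567 rad.
y = sin Δλ · cos φ₂ = (-0.9511)(0.2992) = -0.2845
x = cos φ₁ sin φ₂ − sin φ₁ cos φ₂ cos Δλ = (0.3688)(0.9542) − (-0.9295)(0.2992)(0.3090) = 0.4378
θ = atan2(y, x) = -33.02°; adding 360° gives 327.0°.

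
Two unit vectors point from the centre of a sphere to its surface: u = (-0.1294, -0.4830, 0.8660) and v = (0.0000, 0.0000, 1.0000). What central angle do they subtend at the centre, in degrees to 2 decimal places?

30.00°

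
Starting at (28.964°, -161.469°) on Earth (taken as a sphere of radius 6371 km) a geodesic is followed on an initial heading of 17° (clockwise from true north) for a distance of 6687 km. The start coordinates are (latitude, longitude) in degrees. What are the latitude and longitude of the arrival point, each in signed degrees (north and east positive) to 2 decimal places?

Angular distance δ = d/R = 6687/6371 = 1.04960 rad; initial bearing θ = 0.2967 rad.
sin φ₂ = sin φ₁ cos δ + cos φ₁ sin δ cos θ = (0.4843)(0.4979) + (0.8749)(0.8672)(0.9563) = 0.9667, so φ₂ = 75.18°.
Δλ = atan2(sin θ sin δ cos φ₁, cos δ − sin φ₁ sin φ₂) = atan2(0.2218, 0.0298) = 82.356°.
λ₂ = -161.469° + 82.356° = -79.11°.

75.18°, -79.11°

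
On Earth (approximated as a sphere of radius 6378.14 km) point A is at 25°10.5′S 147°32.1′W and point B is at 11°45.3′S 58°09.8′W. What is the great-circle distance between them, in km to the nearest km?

Let φ₁ = -0.4394 rad, φ₂ = -0.2052 rad, and Δλ = 1.5598 rad.
Haversine: a = sin²(Δφ/2) + cos φ₁ cos φ₂ sin²(Δλ/2) = 0.0137 + (0.9050)(0.9790)(0.4945) = 0.45181.
Central angle c = 2·arcsin(√a) = 1.47427 rad.
Distance = R·c = 6378.14 × 1.4743 ≈ 9403 km.

9403 km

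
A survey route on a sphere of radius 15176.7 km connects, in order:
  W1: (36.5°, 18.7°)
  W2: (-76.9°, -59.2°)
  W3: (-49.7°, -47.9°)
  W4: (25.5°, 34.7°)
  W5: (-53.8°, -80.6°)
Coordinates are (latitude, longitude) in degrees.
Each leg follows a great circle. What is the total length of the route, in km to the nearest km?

Leg W1→W2: central angle 2.1426 rad, distance 32517.6 km.
Leg W2→W3: central angle 0.4809 rad, distance 7298.6 km.
Leg W3→W4: central angle 1.8267 rad, distance 27723.7 km.
Leg W4→W5: central angle 2.1837 rad, distance 33140.9 km.
Total: 32517.6 + 7298.6 + 27723.7 + 33140.9 ≈ 100681 km.

100681 km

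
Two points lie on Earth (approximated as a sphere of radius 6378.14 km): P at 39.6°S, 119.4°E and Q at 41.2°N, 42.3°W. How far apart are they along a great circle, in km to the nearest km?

18479 km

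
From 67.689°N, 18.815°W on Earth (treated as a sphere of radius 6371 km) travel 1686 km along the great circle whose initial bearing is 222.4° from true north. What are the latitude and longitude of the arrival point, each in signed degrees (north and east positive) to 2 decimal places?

Angular distance δ = d/R = 1686/6371 = 0.26464 rad; initial bearing θ = 3.8816 rad.
sin φ₂ = sin φ₁ cos δ + cos φ₁ sin δ cos θ = (0.9251)(0.9652) + (0.3796)(0.2616)(-0.7385) = 0.8196, so φ₂ = 55.05°.
Δλ = atan2(sin θ sin δ cos φ₁, cos δ − sin φ₁ sin φ₂) = atan2(-0.0670, 0.2069) = -17.929°.
λ₂ = -18.815° − 17.929° = -36.74°.

55.05°, -36.74°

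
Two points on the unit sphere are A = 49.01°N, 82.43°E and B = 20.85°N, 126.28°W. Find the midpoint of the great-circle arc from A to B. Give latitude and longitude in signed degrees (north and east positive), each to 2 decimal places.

Central angle δ = 1.8431 rad. Interpolating on the sphere with fraction f = 0.5:
P = [sin((1−f)δ)·A + sin(fδ)·B] / sin δ = 0.8270·A + 0.8270·B in Cartesian coordinates,
giving P = (-0.3859, -0.0853, 0.9186), i.e. latitude 66.72°, longitude -167.54°.

66.72°, -167.54°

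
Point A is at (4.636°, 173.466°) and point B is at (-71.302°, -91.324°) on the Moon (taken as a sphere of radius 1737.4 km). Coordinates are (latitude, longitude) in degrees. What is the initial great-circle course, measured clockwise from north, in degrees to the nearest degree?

Δλ = 95.210° = 1.6617 rad.
y = sin Δλ · cos φ₂ = (0.9959)(0.3206) = 0.3193
x = cos φ₁ sin φ₂ − sin φ₁ cos φ₂ cos Δλ = (0.9967)(-0.9472) − (0.0808)(0.3206)(-0.0908) = -0.9418
θ = atan2(y, x) = 161.27°, so the bearing is 161°.

161°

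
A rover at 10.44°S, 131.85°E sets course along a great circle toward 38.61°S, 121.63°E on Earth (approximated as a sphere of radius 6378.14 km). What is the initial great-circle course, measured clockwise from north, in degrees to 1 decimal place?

Δλ = -10.220° = -0.1784 rad.
y = sin Δλ · cos φ₂ = (-0.1774)(0.7814) = -0.1386
x = cos φ₁ sin φ₂ − sin φ₁ cos φ₂ cos Δλ = (0.9834)(-0.6240) − (-0.1812)(0.7814)(0.9841) = -0.4743
θ = atan2(y, x) = -163.71°; adding 360° gives 196.3°.

196.3°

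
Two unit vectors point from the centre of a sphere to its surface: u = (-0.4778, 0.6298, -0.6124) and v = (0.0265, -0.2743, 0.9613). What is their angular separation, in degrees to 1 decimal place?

u·v = -0.7741; |u| = 1.0000, |v| = 1.0000.
cos θ = (u·v)/(|u||v|) = -0.7741, so θ = 140.7°.

140.7°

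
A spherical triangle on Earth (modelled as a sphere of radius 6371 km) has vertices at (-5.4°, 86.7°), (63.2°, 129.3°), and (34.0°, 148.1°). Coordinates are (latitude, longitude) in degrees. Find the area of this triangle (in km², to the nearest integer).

16020422 km²

Side lengths (central angles): a = 0.5491, b = 1.2213, c = 1.3218 rad; semiperimeter s = 1.5461.
By l'Huilier's theorem, tan(E/4) = √[tan(s/2) tan((s−a)/2) tan((s−b)/2) tan((s−c)/2)], giving spherical excess E = 0.3947 rad.
Area = E·R² = 0.3947 × (6371)² ≈ 16020422 km².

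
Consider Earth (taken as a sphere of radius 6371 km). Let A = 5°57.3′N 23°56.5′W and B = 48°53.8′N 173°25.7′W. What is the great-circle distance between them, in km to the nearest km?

13235 km

Let φ₁ = 0.1039 rad, φ₂ = 0.8534 rad, and Δλ = -2.6090 rad.
cos c = sin φ₁ sin φ₂ + cos φ₁ cos φ₂ cos Δλ = (0.1037)(0.7535) + (0.9946)(0.6574)(-0.8615) = -0.48514,
so c = arccos(-0.48514) = 2.07732 rad.
Distance = R·c = 6371 × 2.0773 ≈ 13235 km.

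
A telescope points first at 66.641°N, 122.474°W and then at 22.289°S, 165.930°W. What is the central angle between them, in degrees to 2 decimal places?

94.70°

With latitudes φ₁ = 66.641°, φ₂ = -22.289° and longitude difference Δλ = -43.456°:
cos c = sin φ₁ sin φ₂ + cos φ₁ cos φ₂ cos Δλ = (0.9180)(-0.3793) + (0.3965)(0.9253)(0.7259) = -0.08188,
so c = arccos(-0.08188) = 1.65277 rad.
So the angular separation is 94.70°.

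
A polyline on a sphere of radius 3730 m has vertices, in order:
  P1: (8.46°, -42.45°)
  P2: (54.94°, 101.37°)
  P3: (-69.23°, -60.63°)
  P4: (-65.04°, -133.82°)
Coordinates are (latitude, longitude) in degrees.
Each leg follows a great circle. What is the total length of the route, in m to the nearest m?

19552 m

Leg P1→P2: central angle 1.9158 rad, distance 7145.9 m.
Leg P2→P3: central angle 2.8546 rad, distance 10647.5 m.
Leg P3→P4: central angle 0.4713 rad, distance 1758.1 m.
Total: 7145.9 + 10647.5 + 1758.1 ≈ 19552 m.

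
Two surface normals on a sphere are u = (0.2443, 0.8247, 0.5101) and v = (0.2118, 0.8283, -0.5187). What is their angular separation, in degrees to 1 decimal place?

61.9°

u·v = 0.4703; |u| = 1.0000, |v| = 1.0000.
cos θ = (u·v)/(|u||v|) = 0.4703, so θ = 61.9°.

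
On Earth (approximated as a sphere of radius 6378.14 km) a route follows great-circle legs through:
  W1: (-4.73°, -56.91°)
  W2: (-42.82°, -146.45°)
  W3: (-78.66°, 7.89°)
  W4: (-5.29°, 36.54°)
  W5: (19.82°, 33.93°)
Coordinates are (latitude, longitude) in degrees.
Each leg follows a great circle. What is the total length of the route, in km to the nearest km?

Leg W1→W2: central angle 1.5088 rad, distance 9623.6 km.
Leg W2→W3: central angle 1.0046 rad, distance 6407.5 km.
Leg W3→W4: central angle 1.3055 rad, distance 8326.5 km.
Leg W4→W5: central angle 0.4405 rad, distance 2809.8 km.
Total: 9623.6 + 6407.5 + 8326.5 + 2809.8 ≈ 27167 km.

27167 km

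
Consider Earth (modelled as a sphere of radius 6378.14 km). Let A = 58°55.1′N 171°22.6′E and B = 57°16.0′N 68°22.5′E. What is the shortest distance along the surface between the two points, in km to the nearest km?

5441 km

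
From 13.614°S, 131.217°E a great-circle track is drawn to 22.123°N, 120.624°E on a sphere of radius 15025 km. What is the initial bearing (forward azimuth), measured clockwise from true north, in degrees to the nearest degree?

With φ₁ = -0.2376, φ₂ = 0.3861, Δλ = -0.1849 rad, the forward-azimuth formula gives
θ = atan2( sin Δλ cos φ₂ , cos φ₁ sin φ₂ − sin φ₁ cos φ₂ cos Δλ ) = atan2(-0.1703, 0.5803) = -16.35°.
Adding 360° brings this into [0°, 360°): 344°.

344°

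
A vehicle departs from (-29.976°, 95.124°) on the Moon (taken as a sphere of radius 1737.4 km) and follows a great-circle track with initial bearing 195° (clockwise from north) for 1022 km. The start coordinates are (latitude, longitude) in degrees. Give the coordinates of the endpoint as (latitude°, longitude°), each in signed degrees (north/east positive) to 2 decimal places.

Angular distance δ = d/R = 1022/1737.4 = 0.58824 rad; initial bearing θ = 3.4034 rad.
sin φ₂ = sin φ₁ cos δ + cos φ₁ sin δ cos θ = (-0.4996)(0.8319) + (0.8662)(0.5549)(-0.9659) = -0.8799, so φ₂ = -61.64°.
Δλ = atan2(sin θ sin δ cos φ₁, cos δ − sin φ₁ sin φ₂) = atan2(-0.1244, 0.3923) = -17.596°.
λ₂ = 95.124° − 17.596° = 77.53°.

-61.64°, 77.53°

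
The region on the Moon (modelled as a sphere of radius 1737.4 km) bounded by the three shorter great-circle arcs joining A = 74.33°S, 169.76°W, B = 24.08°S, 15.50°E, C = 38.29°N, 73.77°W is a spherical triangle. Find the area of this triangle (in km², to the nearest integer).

Side lengths (central angles): a = 1.8170, b = 2.2379, c = 1.4230 rad; semiperimeter s = 2.7389.
By l'Huilier's theorem, tan(E/4) = √[tan(s/2) tan((s−a)/2) tan((s−b)/2) tan((s−c)/2)], giving spherical excess E = 2.4260 rad.
Area = E·R² = 2.4260 × (1737.4)² ≈ 7323033 km².

7323033 km²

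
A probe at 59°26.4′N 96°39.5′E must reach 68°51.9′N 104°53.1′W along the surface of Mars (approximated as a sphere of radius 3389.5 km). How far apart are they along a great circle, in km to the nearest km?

3002 km

With latitudes φ₁ = 59.440°, φ₂ = 68.865° and longitude difference Δλ = 158.457°:
Haversine: a = sin²(Δφ/2) + cos φ₁ cos φ₂ sin²(Δλ/2) = 0.0067 + (0.5084)(0.3606)(0.9651) = 0.18367.
Central angle c = 2·arcsin(√a) = 0.88582 rad.
Distance = R·c = 3389.5 × 0.8858 ≈ 3002 km.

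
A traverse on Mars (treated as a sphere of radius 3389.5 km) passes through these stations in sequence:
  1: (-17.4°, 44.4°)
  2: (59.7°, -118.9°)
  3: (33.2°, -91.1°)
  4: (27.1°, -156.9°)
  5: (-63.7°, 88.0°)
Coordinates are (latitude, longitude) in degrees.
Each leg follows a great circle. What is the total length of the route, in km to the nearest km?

Leg 1→2: central angle 2.3736 rad, distance 8045.4 km.
Leg 2→3: central angle 0.5620 rad, distance 1904.8 km.
Leg 3→4: central angle 0.9827 rad, distance 3330.8 km.
Leg 4→5: central angle 2.1843 rad, distance 7403.6 km.
Total: 8045.4 + 1904.8 + 3330.8 + 7403.6 ≈ 20685 km.

20685 km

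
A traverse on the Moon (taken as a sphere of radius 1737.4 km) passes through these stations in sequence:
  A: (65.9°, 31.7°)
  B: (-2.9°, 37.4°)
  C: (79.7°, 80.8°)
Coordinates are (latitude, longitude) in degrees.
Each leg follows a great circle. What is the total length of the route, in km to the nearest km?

Leg A→B: central angle 1.2029 rad, distance 2090.0 km.
Leg B→C: central angle 1.4907 rad, distance 2590.0 km.
Total: 2090.0 + 2590.0 ≈ 4680 km.

4680 km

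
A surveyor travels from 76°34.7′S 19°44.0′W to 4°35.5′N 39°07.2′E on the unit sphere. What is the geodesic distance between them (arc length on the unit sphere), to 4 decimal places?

1.5290

With latitudes φ₁ = -76.578°, φ₂ = 4.592° and longitude difference Δλ = 58.853°:
Haversine: a = sin²(Δφ/2) + cos φ₁ cos φ₂ sin²(Δλ/2) = 0.4232 + (0.2321)(0.9968)(0.2414) = 0.47910.
Central angle c = 2·arcsin(√a) = 1.52898 rad.
On the unit sphere the arc length equals the central angle: 1.5290.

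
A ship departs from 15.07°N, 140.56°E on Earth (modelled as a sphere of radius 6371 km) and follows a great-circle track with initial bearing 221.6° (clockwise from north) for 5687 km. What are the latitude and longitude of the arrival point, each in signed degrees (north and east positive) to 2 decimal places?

Angular distance δ = d/R = 5687/6371 = 0.89264 rad; initial bearing θ = 3.8676 rad.
sin φ₂ = sin φ₁ cos δ + cos φ₁ sin δ cos θ = (0.2600)(0.6274) + (0.9656)(0.7787)(-0.7478) = -0.3992, so φ₂ = -23.53°.
Δλ = atan2(sin θ sin δ cos φ₁, cos δ − sin φ₁ sin φ₂) = atan2(-0.4992, 0.7311) = -34.326°.
λ₂ = 140.560° − 34.326° = 106.23°.

-23.53°, 106.23°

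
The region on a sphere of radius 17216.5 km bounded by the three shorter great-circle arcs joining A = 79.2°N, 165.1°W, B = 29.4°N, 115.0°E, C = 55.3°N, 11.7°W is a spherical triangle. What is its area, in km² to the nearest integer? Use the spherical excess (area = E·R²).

Side lengths (central angles): a = 1.4634, b = 0.7782, c = 1.0346 rad; semiperimeter s = 1.6381.
By l'Huilier's theorem, tan(E/4) = √[tan(s/2) tan((s−a)/2) tan((s−b)/2) tan((s−c)/2)], giving spherical excess E = 0.4605 rad.
Area = E·R² = 0.4605 × (17216.5)² ≈ 136488064 km².

136488064 km²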